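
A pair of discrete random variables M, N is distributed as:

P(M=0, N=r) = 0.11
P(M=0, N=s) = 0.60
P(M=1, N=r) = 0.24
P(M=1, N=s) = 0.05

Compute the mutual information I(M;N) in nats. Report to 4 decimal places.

Marginals: p(M) = (0.7100, 0.2900), p(N) = (0.3500, 0.6500).
I(M;N) = Σ p(x,y)·ln[p(x,y)/(p(x)p(y))].
  (0,r): 0.11·ln(0.4427) = -0.08965
  (0,s): 0.60·ln(1.3001) = 0.15747
  (1,r): 0.24·ln(2.3645) = 0.20654
  (1,s): 0.05·ln(0.2653) = -0.06635
Sum = 0.2080 nats.

0.2080 nats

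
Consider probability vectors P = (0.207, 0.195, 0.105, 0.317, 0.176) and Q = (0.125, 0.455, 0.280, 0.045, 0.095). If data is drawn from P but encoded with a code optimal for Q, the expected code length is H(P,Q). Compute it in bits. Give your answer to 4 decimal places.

H(P,Q) = −Σ p·log₂ q.
  −0.207·log₂(0.125) = 0.62100
  −0.195·log₂(0.455) = 0.22153
  −0.105·log₂(0.280) = 0.19283
  −0.317·log₂(0.045) = 1.41824
  −0.176·log₂(0.095) = 0.59768
H(P,Q) = 3.0513 bits.

3.0513 bits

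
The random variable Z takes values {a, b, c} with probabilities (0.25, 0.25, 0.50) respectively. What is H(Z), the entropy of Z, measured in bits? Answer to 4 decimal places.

H(Z) = −Σ p·log₂ p.
  −(0.25)·log₂(0.25) = 0.50000
  −(0.25)·log₂(0.25) = 0.50000
  −(0.50)·log₂(0.50) = 0.50000
Sum: 0.50000 + 0.50000 + 0.50000 = 1.5000 bits.

1.5000 bits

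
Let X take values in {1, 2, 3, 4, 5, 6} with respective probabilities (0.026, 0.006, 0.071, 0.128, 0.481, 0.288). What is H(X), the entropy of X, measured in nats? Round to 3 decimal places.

1.287 nats

H(X) = −Σ p·ln p.
  −(0.026)·ln(0.026) = 0.0949
  −(0.006)·ln(0.006) = 0.0307
  −(0.071)·ln(0.071) = 0.1878
  −(0.128)·ln(0.128) = 0.2631
  −(0.481)·ln(0.481) = 0.3520
  −(0.288)·ln(0.288) = 0.3585
Sum: 0.0949 + 0.0307 + 0.1878 + 0.2631 + 0.3520 + 0.3585 = 1.287 nats.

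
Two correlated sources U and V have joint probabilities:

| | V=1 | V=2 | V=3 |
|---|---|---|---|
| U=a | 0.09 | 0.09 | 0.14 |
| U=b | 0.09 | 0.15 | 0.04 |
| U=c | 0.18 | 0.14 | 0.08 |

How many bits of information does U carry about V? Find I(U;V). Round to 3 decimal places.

0.070 bits

Marginals: p(U) = (0.3200, 0.2800, 0.4000), p(V) = (0.3600, 0.3800, 0.2600).
I(U;V) = Σ p(x,y)·log₂[p(x,y)/(p(x)p(y))].
  (a,1): 0.09·log₂(0.7812) = -0.0321
  (a,2): 0.09·log₂(0.7401) = -0.0391
  (a,3): 0.14·log₂(1.6827) = 0.1051
  (b,1): 0.09·log₂(0.8929) = -0.0147
  (b,2): 0.15·log₂(1.4098) = 0.0743
  (b,3): 0.04·log₂(0.5495) = -0.0346
  (c,1): 0.18·log₂(1.2500) = 0.0579
  (c,2): 0.14·log₂(0.9211) = -0.0166
  (c,3): 0.08·log₂(0.7692) = -0.0303
Sum = 0.070 bits.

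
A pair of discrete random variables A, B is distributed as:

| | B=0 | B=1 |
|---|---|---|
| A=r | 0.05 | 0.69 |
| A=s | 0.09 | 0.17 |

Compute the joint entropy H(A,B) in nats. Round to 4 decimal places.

0.9238 nats

H(A,B) = −Σ p(x,y)·ln p(x,y) over all 4 cells.
  cell (r,0): −0.05·ln0.05 = 0.14979
  cell (r,1): −0.69·ln0.69 = 0.25603
  cell (s,0): −0.09·ln0.09 = 0.21672
  cell (s,1): −0.17·ln0.17 = 0.30123
Sum = 0.9238 nats.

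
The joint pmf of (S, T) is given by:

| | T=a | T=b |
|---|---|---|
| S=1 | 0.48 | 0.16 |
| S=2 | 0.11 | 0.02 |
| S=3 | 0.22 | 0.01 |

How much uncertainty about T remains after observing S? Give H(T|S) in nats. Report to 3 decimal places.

Marginals: p(S) = (0.6400, 0.1300, 0.2300), p(T) = (0.8100, 0.1900).
H(T|S) = Σ p(S) · H(T|S=·).
  S=1: p=0.6400, H(T|S=1) = 0.5623
  S=2: p=0.1300, H(T|S=2) = 0.4293
  S=3: p=0.2300, H(T|S=3) = 0.1788
Weighted sum = 0.457 nats.

0.457 nats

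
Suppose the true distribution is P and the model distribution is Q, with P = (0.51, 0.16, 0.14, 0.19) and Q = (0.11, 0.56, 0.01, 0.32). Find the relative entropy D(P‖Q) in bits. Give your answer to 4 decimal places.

1.2296 bits

D(P‖Q) = Σ p·log₂(p/q).
  0.51·log₂(0.51/0.11) = 1.12863
  0.16·log₂(0.16/0.56) = -0.28918
  0.14·log₂(0.14/0.01) = 0.53303
  0.19·log₂(0.19/0.32) = -0.14289
D(P‖Q) = 1.2296 bits.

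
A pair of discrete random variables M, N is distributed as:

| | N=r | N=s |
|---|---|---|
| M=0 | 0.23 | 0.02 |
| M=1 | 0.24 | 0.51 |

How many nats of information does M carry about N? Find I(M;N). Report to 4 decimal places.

0.1515 nats

Marginals: p(M) = (0.2500, 0.7500), p(N) = (0.4700, 0.5300).
I(M;N) = Σ p(x,y)·ln[p(x,y)/(p(x)p(y))].
  (0,r): 0.23·ln(1.9574) = 0.15448
  (0,s): 0.02·ln(0.1509) = -0.03782
  (1,r): 0.24·ln(0.6809) = -0.09226
  (1,s): 0.51·ln(1.2830) = 0.12710
Sum = 0.1515 nats.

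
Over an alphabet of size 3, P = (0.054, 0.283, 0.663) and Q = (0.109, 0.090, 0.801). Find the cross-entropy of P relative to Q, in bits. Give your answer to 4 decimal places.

H(P,Q) = −Σ p·log₂ q.
  −0.054·log₂(0.109) = 0.17267
  −0.283·log₂(0.090) = 0.98312
  −0.663·log₂(0.801) = 0.21224
H(P,Q) = 1.3680 bits.

1.3680 bits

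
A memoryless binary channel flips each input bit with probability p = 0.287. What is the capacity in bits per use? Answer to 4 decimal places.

0.1352 bits

Binary symmetric channel: C = 1 − h₂(ε) where h₂ is the binary entropy function.
h₂(0.287) = −0.287·log₂0.287 − 0.713·log₂0.713 = 0.8648.
C = 1 − 0.8648 = 0.1352 bits per channel use.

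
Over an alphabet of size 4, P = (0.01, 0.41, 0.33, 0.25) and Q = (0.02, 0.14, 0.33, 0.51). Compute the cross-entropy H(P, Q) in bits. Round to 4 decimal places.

H(P,Q) = −Σ p·log₂ q.
  −0.01·log₂(0.02) = 0.05644
  −0.41·log₂(0.14) = 1.16297
  −0.33·log₂(0.33) = 0.52782
  −0.25·log₂(0.51) = 0.24286
H(P,Q) = 1.9901 bits.

1.9901 bits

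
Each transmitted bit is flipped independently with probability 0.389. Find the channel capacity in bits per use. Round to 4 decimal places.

0.0358 bits

Binary symmetric channel: C = 1 − h₂(ε) where h₂ is the binary entropy function.
h₂(0.389) = −0.389·log₂0.389 − 0.611·log₂0.611 = 0.9642.
C = 1 − 0.9642 = 0.0358 bits per channel use.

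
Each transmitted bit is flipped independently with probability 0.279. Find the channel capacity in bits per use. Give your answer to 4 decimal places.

Binary symmetric channel: C = 1 − h₂(ε) where h₂ is the binary entropy function.
h₂(0.279) = −0.279·log₂0.279 − 0.721·log₂0.721 = 0.8541.
C = 1 − 0.8541 = 0.1459 bits per channel use.

0.1459 bits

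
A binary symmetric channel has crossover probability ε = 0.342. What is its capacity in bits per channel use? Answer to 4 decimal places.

Binary symmetric channel: C = 1 − h₂(ε) where h₂ is the binary entropy function.
h₂(0.342) = −0.342·log₂0.342 − 0.658·log₂0.658 = 0.9267.
C = 1 − 0.9267 = 0.0733 bits per channel use.

0.0733 bits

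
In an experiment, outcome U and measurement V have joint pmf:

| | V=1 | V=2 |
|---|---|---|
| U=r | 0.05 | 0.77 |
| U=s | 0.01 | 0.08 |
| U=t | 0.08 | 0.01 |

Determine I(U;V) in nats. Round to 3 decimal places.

Marginals: p(U) = (0.8200, 0.0900, 0.0900), p(V) = (0.1400, 0.8600).
I(U;V) = Σ p(x,y)·ln[p(x,y)/(p(x)p(y))].
  (r,1): 0.05·ln(0.4355) = -0.0416
  (r,2): 0.77·ln(1.0919) = 0.0677
  (s,1): 0.01·ln(0.7937) = -0.0023
  (s,2): 0.08·ln(1.0336) = 0.0026
  (t,1): 0.08·ln(6.3492) = 0.1479
  (t,2): 0.01·ln(0.1292) = -0.0205
Sum = 0.154 nats.

0.154 nats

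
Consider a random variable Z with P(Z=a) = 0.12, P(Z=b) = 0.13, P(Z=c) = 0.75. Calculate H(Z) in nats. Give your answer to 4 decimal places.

H(Z) = −Σ p·ln p.
  −(0.12)·ln(0.12) = 0.25443
  −(0.13)·ln(0.13) = 0.26523
  −(0.75)·ln(0.75) = 0.21576
Sum: 0.25443 + 0.26523 + 0.21576 = 0.7354 nats.

0.7354 nats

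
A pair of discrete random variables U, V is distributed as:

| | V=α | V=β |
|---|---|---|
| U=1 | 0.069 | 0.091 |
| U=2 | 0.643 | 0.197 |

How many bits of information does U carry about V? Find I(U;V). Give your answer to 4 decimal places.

0.0482 bits

Marginals: p(U) = (0.1600, 0.8400), p(V) = (0.7120, 0.2880).
I(U;V) = H(U) + H(V) − H(U,V).
H(U) = 0.6343, H(V) = 0.8661, H(U,V) = 1.4522.
I(U;V) = 0.6343 + 0.8661 − 1.4522 = 0.0482 bits.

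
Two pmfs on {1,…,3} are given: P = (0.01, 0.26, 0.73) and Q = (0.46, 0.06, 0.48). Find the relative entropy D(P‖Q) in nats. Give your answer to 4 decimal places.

0.6490 nats

D(P‖Q) = Σ p·ln(p/q).
  0.01·ln(0.01/0.46) = -0.03829
  0.26·ln(0.26/0.06) = 0.38125
  0.73·ln(0.73/0.48) = 0.30606
D(P‖Q) = 0.6490 nats.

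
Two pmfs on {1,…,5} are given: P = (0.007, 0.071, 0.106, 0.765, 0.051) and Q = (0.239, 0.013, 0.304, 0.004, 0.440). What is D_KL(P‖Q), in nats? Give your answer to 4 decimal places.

3.8932 nats

D(P‖Q) = Σ p·ln(p/q).
  0.007·ln(0.007/0.239) = -0.02471
  0.071·ln(0.071/0.013) = 0.12054
  0.106·ln(0.106/0.304) = -0.11168
  0.765·ln(0.765/0.004) = 4.01899
  0.051·ln(0.051/0.440) = -0.10990
D(P‖Q) = 3.8932 nats.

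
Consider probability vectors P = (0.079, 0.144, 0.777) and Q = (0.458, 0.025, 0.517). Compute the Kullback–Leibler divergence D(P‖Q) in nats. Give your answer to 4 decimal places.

0.4298 nats

D(P‖Q) = Σ p·ln(p/q).
  0.079·ln(0.079/0.458) = -0.13884
  0.144·ln(0.144/0.025) = 0.25213
  0.777·ln(0.777/0.517) = 0.31655
D(P‖Q) = 0.4298 nats.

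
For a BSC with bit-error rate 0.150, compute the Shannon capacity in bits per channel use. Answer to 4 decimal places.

0.3902 bits

Binary symmetric channel: C = 1 − h₂(ε) where h₂ is the binary entropy function.
h₂(0.150) = −0.150·log₂0.150 − 0.850·log₂0.850 = 0.6098.
C = 1 − 0.6098 = 0.3902 bits per channel use.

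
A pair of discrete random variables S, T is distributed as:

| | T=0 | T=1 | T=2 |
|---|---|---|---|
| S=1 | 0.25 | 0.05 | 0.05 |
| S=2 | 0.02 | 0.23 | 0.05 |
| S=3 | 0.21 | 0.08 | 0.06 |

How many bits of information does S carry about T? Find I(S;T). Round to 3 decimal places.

Marginals: p(S) = (0.3500, 0.3000, 0.3500), p(T) = (0.4800, 0.3600, 0.1600).
I(S;T) = H(S) + H(T) − H(S,T).
H(S) = 1.5813, H(T) = 1.4619, H(S,T) = 2.7567.
I(S;T) = 1.5813 + 1.4619 − 2.7567 = 0.286 bits.

0.286 bits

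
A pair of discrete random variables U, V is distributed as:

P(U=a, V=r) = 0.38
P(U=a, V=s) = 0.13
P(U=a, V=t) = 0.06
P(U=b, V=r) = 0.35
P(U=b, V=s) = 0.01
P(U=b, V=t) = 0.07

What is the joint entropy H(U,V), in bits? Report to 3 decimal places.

H(U,V) = −Σ p(x,y)·log₂ p(x,y) over all 6 cells.
  cell (a,r): −0.38·log₂0.38 = 0.5305
  cell (a,s): −0.13·log₂0.13 = 0.3826
  cell (a,t): −0.06·log₂0.06 = 0.2435
  cell (b,r): −0.35·log₂0.35 = 0.5301
  cell (b,s): −0.01·log₂0.01 = 0.0664
  cell (b,t): −0.07·log₂0.07 = 0.2686
Sum = 2.022 bits.

2.022 bits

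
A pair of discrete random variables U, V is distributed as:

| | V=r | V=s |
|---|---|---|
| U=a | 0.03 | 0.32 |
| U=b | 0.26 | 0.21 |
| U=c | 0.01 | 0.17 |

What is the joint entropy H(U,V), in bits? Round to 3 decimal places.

2.157 bits

H(U,V) = −Σ p(x,y)·log₂ p(x,y) over all 6 cells.
  cell (a,r): −0.03·log₂0.03 = 0.1518
  cell (a,s): −0.32·log₂0.32 = 0.5260
  cell (b,r): −0.26·log₂0.26 = 0.5053
  cell (b,s): −0.21·log₂0.21 = 0.4728
  cell (c,r): −0.01·log₂0.01 = 0.0664
  cell (c,s): −0.17·log₂0.17 = 0.4346
Sum = 2.157 bits.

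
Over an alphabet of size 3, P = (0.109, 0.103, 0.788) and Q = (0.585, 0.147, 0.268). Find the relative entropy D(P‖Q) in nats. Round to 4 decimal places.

D(P‖Q) = Σ p·ln(p/q).
  0.109·ln(0.109/0.585) = -0.18315
  0.103·ln(0.103/0.147) = -0.03664
  0.788·ln(0.788/0.268) = 0.84987
D(P‖Q) = 0.6301 nats.

0.6301 nats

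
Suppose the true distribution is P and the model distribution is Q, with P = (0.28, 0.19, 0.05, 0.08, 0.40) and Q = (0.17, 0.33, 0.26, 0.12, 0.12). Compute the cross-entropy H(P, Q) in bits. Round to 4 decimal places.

H(P,Q) = −Σ p·log₂ q.
  −0.28·log₂(0.17) = 0.71579
  −0.19·log₂(0.33) = 0.30390
  −0.05·log₂(0.26) = 0.09717
  −0.08·log₂(0.12) = 0.24471
  −0.40·log₂(0.12) = 1.22356
H(P,Q) = 2.5851 bits.

2.5851 bits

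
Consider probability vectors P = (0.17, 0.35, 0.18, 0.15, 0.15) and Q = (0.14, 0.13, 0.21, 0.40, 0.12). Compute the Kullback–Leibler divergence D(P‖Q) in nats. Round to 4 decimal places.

D(P‖Q) = Σ p·ln(p/q).
  0.17·ln(0.17/0.14) = 0.03301
  0.35·ln(0.35/0.13) = 0.34664
  0.18·ln(0.18/0.21) = -0.02775
  0.15·ln(0.15/0.40) = -0.14712
  0.15·ln(0.15/0.12) = 0.03347
D(P‖Q) = 0.2382 nats.

0.2382 nats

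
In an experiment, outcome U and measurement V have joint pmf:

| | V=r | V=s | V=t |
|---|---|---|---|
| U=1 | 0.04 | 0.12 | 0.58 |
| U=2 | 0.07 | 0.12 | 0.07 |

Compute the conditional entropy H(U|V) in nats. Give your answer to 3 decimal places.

0.461 nats

Chain rule: H(U|V) = H(U,V) − H(V).
Marginals: p(U) = (0.7400, 0.2600), p(V) = (0.1100, 0.2400, 0.6500).
H(U,V) = 1.3259 nats; H(V) = 0.8653 nats.
H(U|V) = 1.3259 − 0.8653 = 0.461 nats.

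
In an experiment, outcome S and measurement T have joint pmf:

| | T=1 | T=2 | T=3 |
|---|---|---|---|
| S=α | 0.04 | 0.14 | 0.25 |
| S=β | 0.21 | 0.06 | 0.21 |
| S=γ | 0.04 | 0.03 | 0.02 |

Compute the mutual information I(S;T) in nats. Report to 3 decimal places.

0.094 nats

Marginals: p(S) = (0.4300, 0.4800, 0.0900), p(T) = (0.2900, 0.2300, 0.4800).
I(S;T) = H(S) + H(T) − H(S,T).
H(S) = 0.9319, H(T) = 1.0493, H(S,T) = 1.8871.
I(S;T) = 0.9319 + 1.0493 − 1.8871 = 0.094 nats.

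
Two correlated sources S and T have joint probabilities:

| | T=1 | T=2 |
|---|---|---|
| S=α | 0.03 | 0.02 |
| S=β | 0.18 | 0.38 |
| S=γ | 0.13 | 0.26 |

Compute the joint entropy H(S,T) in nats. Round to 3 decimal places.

H(S,T) = −Σ p(x,y)·ln p(x,y) over all 6 cells.
  cell (α,1): −0.03·ln0.03 = 0.1052
  cell (α,2): −0.02·ln0.02 = 0.0782
  cell (β,1): −0.18·ln0.18 = 0.3087
  cell (β,2): −0.38·ln0.38 = 0.3677
  cell (γ,1): −0.13·ln0.13 = 0.2652
  cell (γ,2): −0.26·ln0.26 = 0.3502
Sum = 1.475 nats.

1.475 nats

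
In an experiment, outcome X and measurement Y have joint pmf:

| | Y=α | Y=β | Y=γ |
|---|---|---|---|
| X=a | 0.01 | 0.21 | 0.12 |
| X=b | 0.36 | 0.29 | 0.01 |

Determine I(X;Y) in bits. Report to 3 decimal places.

Marginals: p(X) = (0.3400, 0.6600), p(Y) = (0.3700, 0.5000, 0.1300).
I(X;Y) = H(X) + H(Y) − H(X,Y).
H(X) = 0.9248, H(Y) = 1.4134, H(X,Y) = 2.0213.
I(X;Y) = 0.9248 + 1.4134 − 2.0213 = 0.317 bits.

0.317 bits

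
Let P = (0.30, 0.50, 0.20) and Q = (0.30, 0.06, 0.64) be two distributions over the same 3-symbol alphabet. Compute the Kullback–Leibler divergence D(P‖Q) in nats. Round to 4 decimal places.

D(P‖Q) = Σ p·ln(p/q).
  0.30·ln(0.30/0.30) = 0.00000
  0.50·ln(0.50/0.06) = 1.06013
  0.20·ln(0.20/0.64) = -0.23263
D(P‖Q) = 0.8275 nats.

0.8275 nats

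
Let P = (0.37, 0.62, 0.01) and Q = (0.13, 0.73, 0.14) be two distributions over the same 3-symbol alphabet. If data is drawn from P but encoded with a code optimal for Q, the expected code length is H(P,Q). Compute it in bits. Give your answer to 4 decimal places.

H(P,Q) = −Σ p·log₂ q.
  −0.37·log₂(0.13) = 1.08906
  −0.62·log₂(0.73) = 0.28150
  −0.01·log₂(0.14) = 0.02837
H(P,Q) = 1.3989 bits.

1.3989 bits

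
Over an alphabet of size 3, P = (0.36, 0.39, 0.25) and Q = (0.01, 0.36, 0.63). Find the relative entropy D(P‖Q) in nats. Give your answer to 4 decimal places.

D(P‖Q) = Σ p·ln(p/q).
  0.36·ln(0.36/0.01) = 1.29007
  0.39·ln(0.39/0.36) = 0.03122
  0.25·ln(0.25/0.63) = -0.23106
D(P‖Q) = 1.0902 nats.

1.0902 nats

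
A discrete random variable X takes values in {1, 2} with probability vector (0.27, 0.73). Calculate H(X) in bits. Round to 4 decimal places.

H(X) = −Σ p·log₂ p.
  −(0.27)·log₂(0.27) = 0.51002
  −(0.73)·log₂(0.73) = 0.33144
Sum: 0.51002 + 0.33144 = 0.8415 bits.

0.8415 bits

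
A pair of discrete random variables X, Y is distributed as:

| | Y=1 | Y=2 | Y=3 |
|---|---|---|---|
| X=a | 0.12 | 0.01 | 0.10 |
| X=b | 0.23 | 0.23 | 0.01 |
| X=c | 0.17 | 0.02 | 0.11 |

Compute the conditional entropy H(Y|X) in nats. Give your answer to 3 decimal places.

Chain rule: H(Y|X) = H(X,Y) − H(X).
Marginals: p(X) = (0.2300, 0.4700, 0.3000), p(Y) = (0.5200, 0.2600, 0.2200).
H(X,Y) = 1.8751 nats; H(X) = 1.0541 nats.
H(Y|X) = 1.8751 − 1.0541 = 0.821 nats.

0.821 nats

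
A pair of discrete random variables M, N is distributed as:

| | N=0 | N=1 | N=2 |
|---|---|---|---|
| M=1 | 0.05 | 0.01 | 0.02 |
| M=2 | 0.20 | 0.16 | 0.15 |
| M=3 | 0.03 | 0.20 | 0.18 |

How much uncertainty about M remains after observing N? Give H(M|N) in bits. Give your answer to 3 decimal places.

1.180 bits

Chain rule: H(M|N) = H(M,N) − H(N).
Marginals: p(M) = (0.0800, 0.5100, 0.4100), p(N) = (0.2800, 0.3700, 0.3500).
H(M,N) = 2.7548 bits; H(N) = 1.5751 bits.
H(M|N) = 2.7548 − 1.5751 = 1.180 bits.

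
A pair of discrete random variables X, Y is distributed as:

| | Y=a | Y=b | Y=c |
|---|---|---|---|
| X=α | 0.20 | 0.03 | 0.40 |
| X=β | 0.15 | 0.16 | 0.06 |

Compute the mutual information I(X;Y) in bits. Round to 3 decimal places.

Marginals: p(X) = (0.6300, 0.3700), p(Y) = (0.3500, 0.1900, 0.4600).
I(X;Y) = Σ p(x,y)·log₂[p(x,y)/(p(x)p(y))].
  (α,a): 0.20·log₂(0.9070) = -0.0282
  (α,b): 0.03·log₂(0.2506) = -0.0599
  (α,c): 0.40·log₂(1.3803) = 0.1860
  (β,a): 0.15·log₂(1.1583) = 0.0318
  (β,b): 0.16·log₂(2.2760) = 0.1898
  (β,c): 0.06·log₂(0.3525) = -0.0903
Sum = 0.229 bits.

0.229 bits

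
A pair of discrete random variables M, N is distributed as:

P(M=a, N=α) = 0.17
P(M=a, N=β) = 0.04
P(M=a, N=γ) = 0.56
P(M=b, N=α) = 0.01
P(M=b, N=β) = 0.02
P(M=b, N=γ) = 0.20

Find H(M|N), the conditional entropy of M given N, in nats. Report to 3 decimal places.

Chain rule: H(M|N) = H(M,N) − H(N).
Marginals: p(M) = (0.7700, 0.2300), p(N) = (0.1800, 0.0600, 0.7600).
H(M,N) = 1.2009 nats; H(N) = 0.6860 nats.
H(M|N) = 1.2009 − 0.6860 = 0.515 nats.

0.515 nats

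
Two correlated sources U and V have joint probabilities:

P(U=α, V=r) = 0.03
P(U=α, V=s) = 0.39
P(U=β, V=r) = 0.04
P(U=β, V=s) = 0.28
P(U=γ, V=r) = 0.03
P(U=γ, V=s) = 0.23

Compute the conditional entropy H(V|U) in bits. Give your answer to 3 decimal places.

Chain rule: H(V|U) = H(U,V) − H(U).
Marginals: p(U) = (0.4200, 0.3200, 0.2600), p(V) = (0.1000, 0.9000).
H(U,V) = 2.0210 bits; H(U) = 1.5570 bits.
H(V|U) = 2.0210 − 1.5570 = 0.464 bits.

0.464 bits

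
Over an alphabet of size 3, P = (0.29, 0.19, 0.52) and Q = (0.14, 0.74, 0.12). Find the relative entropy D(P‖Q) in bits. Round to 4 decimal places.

D(P‖Q) = Σ p·log₂(p/q).
  0.29·log₂(0.29/0.14) = 0.30468
  0.19·log₂(0.19/0.74) = -0.37269
  0.52·log₂(0.52/0.12) = 1.10005
D(P‖Q) = 1.0320 bits.

1.0320 bits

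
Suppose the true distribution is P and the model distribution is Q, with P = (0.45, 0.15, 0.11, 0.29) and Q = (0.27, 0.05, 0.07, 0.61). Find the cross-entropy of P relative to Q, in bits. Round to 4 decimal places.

H(P,Q) = −Σ p·log₂ q.
  −0.45·log₂(0.27) = 0.85004
  −0.15·log₂(0.05) = 0.64829
  −0.11·log₂(0.07) = 0.42202
  −0.29·log₂(0.61) = 0.20680
H(P,Q) = 2.1271 bits.

2.1271 bits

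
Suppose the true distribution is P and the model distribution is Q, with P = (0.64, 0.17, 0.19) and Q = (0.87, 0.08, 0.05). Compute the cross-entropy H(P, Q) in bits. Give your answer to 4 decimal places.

1.5692 bits

H(P,Q) = −Σ p·log₂ q.
  −0.64·log₂(0.87) = 0.12858
  −0.17·log₂(0.08) = 0.61946
  −0.19·log₂(0.05) = 0.82117
H(P,Q) = 1.5692 bits.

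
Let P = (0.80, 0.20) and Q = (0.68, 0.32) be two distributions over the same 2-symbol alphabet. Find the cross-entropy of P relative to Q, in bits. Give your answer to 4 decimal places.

0.7739 bits

H(P,Q) = −Σ p·log₂ q.
  −0.80·log₂(0.68) = 0.44511
  −0.20·log₂(0.32) = 0.32877
H(P,Q) = 0.7739 bits.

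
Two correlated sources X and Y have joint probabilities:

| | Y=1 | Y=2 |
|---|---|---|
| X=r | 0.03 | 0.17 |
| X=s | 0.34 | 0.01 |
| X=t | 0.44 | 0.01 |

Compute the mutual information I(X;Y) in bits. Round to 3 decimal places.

Marginals: p(X) = (0.2000, 0.3500, 0.4500), p(Y) = (0.8100, 0.1900).
I(X;Y) = Σ p(x,y)·log₂[p(x,y)/(p(x)p(y))].
  (r,1): 0.03·log₂(0.1852) = -0.0730
  (r,2): 0.17·log₂(4.4737) = 0.3674
  (s,1): 0.34·log₂(1.1993) = 0.0891
  (s,2): 0.01·log₂(0.1504) = -0.0273
  (t,1): 0.44·log₂(1.2071) = 0.1195
  (t,2): 0.01·log₂(0.1170) = -0.0310
Sum = 0.445 bits.

0.445 bits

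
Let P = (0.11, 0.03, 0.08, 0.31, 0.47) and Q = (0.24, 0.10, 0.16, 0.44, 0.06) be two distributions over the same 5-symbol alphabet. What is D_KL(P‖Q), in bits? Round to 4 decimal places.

0.9832 bits

D(P‖Q) = Σ p·log₂(p/q).
  0.11·log₂(0.11/0.24) = -0.12381
  0.03·log₂(0.03/0.10) = -0.05211
  0.08·log₂(0.08/0.16) = -0.08000
  0.31·log₂(0.31/0.44) = -0.15662
  0.47·log₂(0.47/0.06) = 1.39572
D(P‖Q) = 0.9832 bits.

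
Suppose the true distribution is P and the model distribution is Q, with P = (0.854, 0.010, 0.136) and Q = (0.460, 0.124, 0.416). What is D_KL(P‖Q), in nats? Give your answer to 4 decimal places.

0.3511 nats

D(P‖Q) = Σ p·ln(p/q).
  0.854·ln(0.854/0.460) = 0.52837
  0.010·ln(0.010/0.124) = -0.02518
  0.136·ln(0.136/0.416) = -0.15205
D(P‖Q) = 0.3511 nats.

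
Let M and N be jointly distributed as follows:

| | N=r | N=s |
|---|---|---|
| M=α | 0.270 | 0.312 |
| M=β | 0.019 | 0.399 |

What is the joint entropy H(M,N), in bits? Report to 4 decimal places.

H(M,N) = −Σ p(x,y)·log₂ p(x,y) over all 4 cells.
  cell (α,r): −0.270·log₂0.270 = 0.51002
  cell (α,s): −0.312·log₂0.312 = 0.52428
  cell (β,r): −0.019·log₂0.019 = 0.10864
  cell (β,s): −0.399·log₂0.399 = 0.52889
Sum = 1.6718 bits.

1.6718 bits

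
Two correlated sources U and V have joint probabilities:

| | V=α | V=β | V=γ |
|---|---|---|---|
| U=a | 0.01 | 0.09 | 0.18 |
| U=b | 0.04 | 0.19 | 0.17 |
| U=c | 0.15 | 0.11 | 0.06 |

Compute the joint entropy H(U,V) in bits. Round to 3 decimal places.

H(U,V) = −Σ p(x,y)·log₂ p(x,y) over all 9 cells.
  cell (a,α): −0.01·log₂0.01 = 0.0664
  cell (a,β): −0.09·log₂0.09 = 0.3127
  cell (a,γ): −0.18·log₂0.18 = 0.4453
  cell (b,α): −0.04·log₂0.04 = 0.1858
  cell (b,β): −0.19·log₂0.19 = 0.4552
  cell (b,γ): −0.17·log₂0.17 = 0.4346
  cell (c,α): −0.15·log₂0.15 = 0.4105
  cell (c,β): −0.11·log₂0.11 = 0.3503
  cell (c,γ): −0.06·log₂0.06 = 0.2435
Sum = 2.904 bits.

2.904 bits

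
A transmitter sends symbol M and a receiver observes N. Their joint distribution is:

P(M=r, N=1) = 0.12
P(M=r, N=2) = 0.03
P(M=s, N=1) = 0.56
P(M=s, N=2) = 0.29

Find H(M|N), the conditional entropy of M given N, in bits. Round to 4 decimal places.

Marginals: p(M) = (0.1500, 0.8500), p(N) = (0.6800, 0.3200).
H(M|N) = Σ p(N) · H(M|N=·).
  N=1: p=0.6800, H(M|N=1) = 0.6723
  N=2: p=0.3200, H(M|N=2) = 0.4489
Weighted sum = 0.6008 bits.

0.6008 bits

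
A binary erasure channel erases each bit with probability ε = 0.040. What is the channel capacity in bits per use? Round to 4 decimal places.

Binary erasure channel: capacity C = 1 − ε.
C = 1 − 0.040 = 0.9600 bits per channel use.

0.9600 bits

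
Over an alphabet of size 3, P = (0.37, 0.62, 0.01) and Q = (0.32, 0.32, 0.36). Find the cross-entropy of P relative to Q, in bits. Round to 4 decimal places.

H(P,Q) = −Σ p·log₂ q.
  −0.37·log₂(0.32) = 0.60823
  −0.62·log₂(0.32) = 1.01919
  −0.01·log₂(0.36) = 0.01474
H(P,Q) = 1.6422 bits.

1.6422 bits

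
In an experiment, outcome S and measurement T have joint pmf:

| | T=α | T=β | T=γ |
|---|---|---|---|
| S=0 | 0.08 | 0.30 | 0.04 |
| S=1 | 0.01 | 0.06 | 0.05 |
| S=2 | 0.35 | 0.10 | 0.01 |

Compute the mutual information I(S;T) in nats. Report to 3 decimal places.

Marginals: p(S) = (0.4200, 0.1200, 0.4600), p(T) = (0.4400, 0.4600, 0.1000).
I(S;T) = H(S) + H(T) − H(S,T).
H(S) = 0.9760, H(T) = 0.9487, H(S,T) = 1.7004.
I(S;T) = 0.9760 + 0.9487 − 1.7004 = 0.224 nats.

0.224 nats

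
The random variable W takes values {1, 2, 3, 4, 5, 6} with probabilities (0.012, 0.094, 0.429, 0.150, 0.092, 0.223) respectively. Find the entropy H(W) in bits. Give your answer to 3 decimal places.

H(W) = −Σ p·log₂ p.
  −(0.012)·log₂(0.012) = 0.0766
  −(0.094)·log₂(0.094) = 0.3207
  −(0.429)·log₂(0.429) = 0.5238
  −(0.150)·log₂(0.150) = 0.4105
  −(0.092)·log₂(0.092) = 0.3167
  −(0.223)·log₂(0.223) = 0.4828
Sum: 0.0766 + 0.3207 + 0.5238 + 0.4105 + 0.3167 + 0.4828 = 2.131 bits.

2.131 bits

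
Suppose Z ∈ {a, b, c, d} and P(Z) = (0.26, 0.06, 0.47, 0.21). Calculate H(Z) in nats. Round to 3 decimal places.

1.202 nats

H(Z) = −Σ p·ln p.
  −(0.26)·ln(0.26) = 0.3502
  −(0.06)·ln(0.06) = 0.1688
  −(0.47)·ln(0.47) = 0.3549
  −(0.21)·ln(0.21) = 0.3277
Sum: 0.3502 + 0.1688 + 0.3549 + 0.3277 = 1.202 nats.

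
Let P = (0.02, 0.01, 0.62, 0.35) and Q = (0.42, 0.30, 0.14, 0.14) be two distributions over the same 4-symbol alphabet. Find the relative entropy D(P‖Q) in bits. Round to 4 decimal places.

D(P‖Q) = Σ p·log₂(p/q).
  0.02·log₂(0.02/0.42) = -0.08785
  0.01·log₂(0.01/0.30) = -0.04907
  0.62·log₂(0.62/0.14) = 1.33104
  0.35·log₂(0.35/0.14) = 0.46267
D(P‖Q) = 1.6568 bits.

1.6568 bits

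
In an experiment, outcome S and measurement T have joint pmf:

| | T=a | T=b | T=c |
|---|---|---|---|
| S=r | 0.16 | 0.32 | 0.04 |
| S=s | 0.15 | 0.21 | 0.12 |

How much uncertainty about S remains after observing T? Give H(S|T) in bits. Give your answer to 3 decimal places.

0.953 bits

Marginals: p(S) = (0.5200, 0.4800), p(T) = (0.3100, 0.5300, 0.1600).
H(S|T) = Σ p(T) · H(S|T=·).
  T=a: p=0.3100, H(S|T=a) = 0.9992
  T=b: p=0.5300, H(S|T=b) = 0.9687
  T=c: p=0.1600, H(S|T=c) = 0.8113
Weighted sum = 0.953 bits.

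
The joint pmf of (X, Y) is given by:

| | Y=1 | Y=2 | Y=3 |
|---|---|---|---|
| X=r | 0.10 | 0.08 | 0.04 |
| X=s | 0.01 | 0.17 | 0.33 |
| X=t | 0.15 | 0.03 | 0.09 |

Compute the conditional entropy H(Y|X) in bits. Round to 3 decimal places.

Chain rule: H(Y|X) = H(X,Y) − H(X).
Marginals: p(X) = (0.2200, 0.5100, 0.2700), p(Y) = (0.2600, 0.2800, 0.4600).
H(X,Y) = 2.7133 bits; H(X) = 1.4860 bits.
H(Y|X) = 2.7133 − 1.4860 = 1.227 bits.

1.227 bits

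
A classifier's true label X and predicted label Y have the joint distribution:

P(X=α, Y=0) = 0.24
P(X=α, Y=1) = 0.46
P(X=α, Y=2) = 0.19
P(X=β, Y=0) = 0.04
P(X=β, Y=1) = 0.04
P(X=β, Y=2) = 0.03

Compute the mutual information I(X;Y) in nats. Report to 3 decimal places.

0.005 nats

Marginals: p(X) = (0.8900, 0.1100), p(Y) = (0.2800, 0.5000, 0.2200).
I(X;Y) = H(X) + H(Y) − H(X,Y).
H(X) = 0.3465, H(Y) = 1.0361, H(X,Y) = 1.3780.
I(X;Y) = 0.3465 + 1.0361 − 1.3780 = 0.005 nats.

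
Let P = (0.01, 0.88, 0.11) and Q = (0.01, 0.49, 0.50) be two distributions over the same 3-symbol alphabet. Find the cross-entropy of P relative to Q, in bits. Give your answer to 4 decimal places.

1.0821 bits

H(P,Q) = −Σ p·log₂ q.
  −0.01·log₂(0.01) = 0.06644
  −0.88·log₂(0.49) = 0.90565
  −0.11·log₂(0.50) = 0.11000
H(P,Q) = 1.0821 bits.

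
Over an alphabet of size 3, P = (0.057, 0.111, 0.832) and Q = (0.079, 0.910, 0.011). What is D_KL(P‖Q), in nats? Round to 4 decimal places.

3.3470 nats

D(P‖Q) = Σ p·ln(p/q).
  0.057·ln(0.057/0.079) = -0.01860
  0.111·ln(0.111/0.910) = -0.23353
  0.832·ln(0.832/0.011) = 3.59918
D(P‖Q) = 3.3470 nats.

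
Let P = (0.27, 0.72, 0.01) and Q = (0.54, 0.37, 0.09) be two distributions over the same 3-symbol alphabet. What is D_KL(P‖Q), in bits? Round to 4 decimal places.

D(P‖Q) = Σ p·log₂(p/q).
  0.27·log₂(0.27/0.54) = -0.27000
  0.72·log₂(0.72/0.37) = 0.69154
  0.01·log₂(0.01/0.09) = -0.03170
D(P‖Q) = 0.3898 bits.

0.3898 bits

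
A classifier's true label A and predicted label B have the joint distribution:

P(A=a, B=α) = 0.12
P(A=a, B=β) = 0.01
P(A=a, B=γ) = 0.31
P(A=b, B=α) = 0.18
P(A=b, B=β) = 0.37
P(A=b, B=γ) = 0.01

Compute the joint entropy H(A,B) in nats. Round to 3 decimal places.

H(A,B) = −Σ p(x,y)·ln p(x,y) over all 6 cells.
  cell (a,α): −0.12·ln0.12 = 0.2544
  cell (a,β): −0.01·ln0.01 = 0.0461
  cell (a,γ): −0.31·ln0.31 = 0.3631
  cell (b,α): −0.18·ln0.18 = 0.3087
  cell (b,β): −0.37·ln0.37 = 0.3679
  cell (b,γ): −0.01·ln0.01 = 0.0461
Sum = 1.386 nats.

1.386 nats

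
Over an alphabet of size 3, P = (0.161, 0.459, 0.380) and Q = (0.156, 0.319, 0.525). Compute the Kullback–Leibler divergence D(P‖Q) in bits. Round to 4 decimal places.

0.0711 bits

D(P‖Q) = Σ p·log₂(p/q).
  0.161·log₂(0.161/0.156) = 0.00733
  0.459·log₂(0.459/0.319) = 0.24095
  0.380·log₂(0.380/0.525) = -0.17720
D(P‖Q) = 0.0711 bits.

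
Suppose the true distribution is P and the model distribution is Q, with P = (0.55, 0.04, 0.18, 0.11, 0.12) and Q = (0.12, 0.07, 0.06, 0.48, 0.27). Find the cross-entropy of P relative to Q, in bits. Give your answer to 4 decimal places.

2.9096 bits

H(P,Q) = −Σ p·log₂ q.
  −0.55·log₂(0.12) = 1.68239
  −0.04·log₂(0.07) = 0.15346
  −0.18·log₂(0.06) = 0.73060
  −0.11·log₂(0.48) = 0.11648
  −0.12·log₂(0.27) = 0.22668
H(P,Q) = 2.9096 bits.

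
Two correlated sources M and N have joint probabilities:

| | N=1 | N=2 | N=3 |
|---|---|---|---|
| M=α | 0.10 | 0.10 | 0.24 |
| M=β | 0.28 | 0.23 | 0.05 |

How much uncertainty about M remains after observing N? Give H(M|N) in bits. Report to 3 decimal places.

Chain rule: H(M|N) = H(M,N) − H(N).
Marginals: p(M) = (0.4400, 0.5600), p(N) = (0.3800, 0.3300, 0.2900).
H(M,N) = 2.3765 bits; H(N) = 1.5762 bits.
H(M|N) = 2.3765 − 1.5762 = 0.800 bits.

0.800 bits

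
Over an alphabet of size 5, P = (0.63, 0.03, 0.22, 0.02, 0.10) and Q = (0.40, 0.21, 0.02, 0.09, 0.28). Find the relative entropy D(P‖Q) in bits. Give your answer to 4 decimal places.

D(P‖Q) = Σ p·log₂(p/q).
  0.63·log₂(0.63/0.40) = 0.41287
  0.03·log₂(0.03/0.21) = -0.08422
  0.22·log₂(0.22/0.02) = 0.76107
  0.02·log₂(0.02/0.09) = -0.04340
  0.10·log₂(0.10/0.28) = -0.14854
D(P‖Q) = 0.8978 bits.

0.8978 bits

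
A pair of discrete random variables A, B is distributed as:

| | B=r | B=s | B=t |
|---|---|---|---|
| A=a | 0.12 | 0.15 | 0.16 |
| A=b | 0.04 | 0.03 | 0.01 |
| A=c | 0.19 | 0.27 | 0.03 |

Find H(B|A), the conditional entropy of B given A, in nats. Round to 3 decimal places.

0.972 nats

Marginals: p(A) = (0.4300, 0.0800, 0.4900), p(B) = (0.3500, 0.4500, 0.2000).
H(B|A) = Σ p(A) · H(B|A=·).
  A=a: p=0.4300, H(B|A=a) = 1.0914
  A=b: p=0.0800, H(B|A=b) = 0.9743
  A=c: p=0.4900, H(B|A=c) = 0.8668
Weighted sum = 0.972 nats.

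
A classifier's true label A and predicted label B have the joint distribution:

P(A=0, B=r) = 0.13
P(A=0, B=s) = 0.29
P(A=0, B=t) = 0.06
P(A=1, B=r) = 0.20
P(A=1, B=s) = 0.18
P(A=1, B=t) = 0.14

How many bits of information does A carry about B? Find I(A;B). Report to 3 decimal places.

0.052 bits

Marginals: p(A) = (0.4800, 0.5200), p(B) = (0.3300, 0.4700, 0.2000).
I(A;B) = Σ p(x,y)·log₂[p(x,y)/(p(x)p(y))].
  (0,r): 0.13·log₂(0.8207) = -0.0371
  (0,s): 0.29·log₂(1.2855) = 0.1051
  (0,t): 0.06·log₂(0.6250) = -0.0407
  (1,r): 0.20·log₂(1.1655) = 0.0442
  (1,s): 0.18·log₂(0.7365) = -0.0794
  (1,t): 0.14·log₂(1.3462) = 0.0600
Sum = 0.052 bits.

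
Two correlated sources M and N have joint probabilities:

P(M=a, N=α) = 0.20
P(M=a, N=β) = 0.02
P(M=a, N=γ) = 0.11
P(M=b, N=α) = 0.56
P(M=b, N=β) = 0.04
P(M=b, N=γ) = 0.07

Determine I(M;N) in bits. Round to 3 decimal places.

Marginals: p(M) = (0.3300, 0.6700), p(N) = (0.7600, 0.0600, 0.1800).
I(M;N) = Σ p(x,y)·log₂[p(x,y)/(p(x)p(y))].
  (a,α): 0.20·log₂(0.7974) = -0.0653
  (a,β): 0.02·log₂(1.0101) = 0.0003
  (a,γ): 0.11·log₂(1.8519) = 0.0978
  (b,α): 0.56·log₂(1.0998) = 0.0768
  (b,β): 0.04·log₂(0.9950) = -0.0003
  (b,γ): 0.07·log₂(0.5804) = -0.0549
Sum = 0.054 bits.

0.054 bits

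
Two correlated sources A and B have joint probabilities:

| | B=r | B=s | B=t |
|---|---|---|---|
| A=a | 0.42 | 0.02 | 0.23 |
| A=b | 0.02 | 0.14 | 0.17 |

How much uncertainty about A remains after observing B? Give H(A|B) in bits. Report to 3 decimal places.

Chain rule: H(A|B) = H(A,B) − H(B).
Marginals: p(A) = (0.6700, 0.3300), p(B) = (0.4400, 0.1600, 0.4000).
H(A,B) = 2.0708 bits; H(B) = 1.4729 bits.
H(A|B) = 2.0708 − 1.4729 = 0.598 bits.

0.598 bits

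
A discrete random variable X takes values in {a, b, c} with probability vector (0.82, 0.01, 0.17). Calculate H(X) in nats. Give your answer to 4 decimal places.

H(X) = −Σ p·ln p.
  −(0.82)·ln(0.82) = 0.16273
  −(0.01)·ln(0.01) = 0.04605
  −(0.17)·ln(0.17) = 0.30123
Sum: 0.16273 + 0.04605 + 0.30123 = 0.5100 nats.

0.5100 nats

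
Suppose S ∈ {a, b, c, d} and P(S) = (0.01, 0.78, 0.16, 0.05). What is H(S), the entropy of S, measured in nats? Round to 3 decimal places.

0.683 nats

H(S) = −Σ p·ln p.
  −(0.01)·ln(0.01) = 0.0461
  −(0.78)·ln(0.78) = 0.1938
  −(0.16)·ln(0.16) = 0.2932
  −(0.05)·ln(0.05) = 0.1498
Sum: 0.0461 + 0.1938 + 0.2932 + 0.1498 = 0.683 nats.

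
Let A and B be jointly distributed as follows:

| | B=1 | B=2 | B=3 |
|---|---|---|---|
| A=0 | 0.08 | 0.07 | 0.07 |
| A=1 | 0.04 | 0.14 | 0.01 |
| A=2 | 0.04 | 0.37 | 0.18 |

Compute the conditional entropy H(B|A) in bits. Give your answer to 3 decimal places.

1.255 bits

Chain rule: H(B|A) = H(A,B) − H(A).
Marginals: p(A) = (0.2200, 0.1900, 0.5900), p(B) = (0.1600, 0.5800, 0.2600).
H(A,B) = 2.6397 bits; H(A) = 1.3849 bits.
H(B|A) = 2.6397 − 1.3849 = 1.255 bits.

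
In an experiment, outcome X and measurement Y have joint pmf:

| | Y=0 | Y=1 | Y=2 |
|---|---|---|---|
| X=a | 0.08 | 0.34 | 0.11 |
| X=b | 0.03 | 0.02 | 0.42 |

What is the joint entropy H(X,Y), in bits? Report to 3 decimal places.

1.961 bits

H(X,Y) = −Σ p(x,y)·log₂ p(x,y) over all 6 cells.
  cell (a,0): −0.08·log₂0.08 = 0.2915
  cell (a,1): −0.34·log₂0.34 = 0.5292
  cell (a,2): −0.11·log₂0.11 = 0.3503
  cell (b,0): −0.03·log₂0.03 = 0.1518
  cell (b,1): −0.02·log₂0.02 = 0.1129
  cell (b,2): −0.42·log₂0.42 = 0.5256
Sum = 1.961 bits.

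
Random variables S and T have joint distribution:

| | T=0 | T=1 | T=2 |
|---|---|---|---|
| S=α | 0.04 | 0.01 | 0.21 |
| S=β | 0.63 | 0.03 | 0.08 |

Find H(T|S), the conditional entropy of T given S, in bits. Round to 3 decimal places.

Marginals: p(S) = (0.2600, 0.7400), p(T) = (0.6700, 0.0400, 0.2900).
H(T|S) = Σ p(S) · H(T|S=·).
  S=α: p=0.2600, H(T|S=α) = 0.8451
  S=β: p=0.7400, H(T|S=β) = 0.7321
Weighted sum = 0.761 bits.

0.761 bits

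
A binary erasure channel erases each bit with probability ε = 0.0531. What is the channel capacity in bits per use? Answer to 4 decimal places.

Binary erasure channel: capacity C = 1 − ε.
C = 1 − 0.0531 = 0.9469 bits per channel use.

0.9469 bits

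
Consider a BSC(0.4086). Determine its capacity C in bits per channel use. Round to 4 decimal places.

Binary symmetric channel: C = 1 − h₂(ε) where h₂ is the binary entropy function.
h₂(0.4086) = −0.4086·log₂0.4086 − 0.5914·log₂0.5914 = 0.9758.
C = 1 − 0.9758 = 0.0242 bits per channel use.

0.0242 bits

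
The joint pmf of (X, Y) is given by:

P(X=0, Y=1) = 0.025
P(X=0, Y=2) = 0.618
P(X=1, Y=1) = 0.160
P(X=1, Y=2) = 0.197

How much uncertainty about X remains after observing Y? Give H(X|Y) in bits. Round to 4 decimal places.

Marginals: p(X) = (0.6430, 0.3570), p(Y) = (0.1850, 0.8150).
H(X|Y) = Σ p(Y) · H(X|Y=·).
  Y=1: p=0.1850, H(X|Y=1) = 0.5714
  Y=2: p=0.8150, H(X|Y=2) = 0.7979
Weighted sum = 0.7560 bits.

0.7560 bits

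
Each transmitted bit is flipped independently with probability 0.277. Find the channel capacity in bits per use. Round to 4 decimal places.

0.1487 bits

Binary symmetric channel: C = 1 − h₂(ε) where h₂ is the binary entropy function.
h₂(0.277) = −0.277·log₂0.277 − 0.723·log₂0.723 = 0.8513.
C = 1 − 0.8513 = 0.1487 bits per channel use.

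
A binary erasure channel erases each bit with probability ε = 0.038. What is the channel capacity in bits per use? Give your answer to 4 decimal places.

Binary erasure channel: capacity C = 1 − ε.
C = 1 − 0.038 = 0.9620 bits per channel use.

0.9620 bits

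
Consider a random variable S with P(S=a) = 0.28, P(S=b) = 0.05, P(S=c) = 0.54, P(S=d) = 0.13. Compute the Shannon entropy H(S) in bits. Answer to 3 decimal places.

1.593 bits

H(S) = −Σ p·log₂ p.
  −(0.28)·log₂(0.28) = 0.5142
  −(0.05)·log₂(0.05) = 0.2161
  −(0.54)·log₂(0.54) = 0.4800
  −(0.13)·log₂(0.13) = 0.3826
Sum: 0.5142 + 0.2161 + 0.4800 + 0.3826 = 1.593 bits.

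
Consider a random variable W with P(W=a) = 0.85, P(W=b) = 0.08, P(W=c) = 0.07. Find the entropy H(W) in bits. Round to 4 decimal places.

H(W) = −Σ p·log₂ p.
  −(0.85)·log₂(0.85) = 0.19930
  −(0.08)·log₂(0.08) = 0.29151
  −(0.07)·log₂(0.07) = 0.26856
Sum: 0.19930 + 0.29151 + 0.26856 = 0.7594 bits.

0.7594 bits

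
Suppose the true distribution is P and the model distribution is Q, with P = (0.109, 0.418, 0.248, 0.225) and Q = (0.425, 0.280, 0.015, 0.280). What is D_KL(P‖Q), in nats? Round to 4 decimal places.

D(P‖Q) = Σ p·ln(p/q).
  0.109·ln(0.109/0.425) = -0.14832
  0.418·ln(0.418/0.280) = 0.16749
  0.248·ln(0.248/0.015) = 0.69573
  0.225·ln(0.225/0.280) = -0.04921
D(P‖Q) = 0.6657 nats.

0.6657 nats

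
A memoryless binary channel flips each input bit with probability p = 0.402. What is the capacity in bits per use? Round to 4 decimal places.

0.0279 bits

Binary symmetric channel: C = 1 − h₂(ε) where h₂ is the binary entropy function.
h₂(0.402) = −0.402·log₂0.402 − 0.598·log₂0.598 = 0.9721.
C = 1 − 0.9721 = 0.0279 bits per channel use.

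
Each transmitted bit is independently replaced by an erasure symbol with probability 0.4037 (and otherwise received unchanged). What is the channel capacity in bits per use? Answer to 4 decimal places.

Binary erasure channel: capacity C = 1 − ε.
C = 1 − 0.4037 = 0.5963 bits per channel use.

0.5963 bits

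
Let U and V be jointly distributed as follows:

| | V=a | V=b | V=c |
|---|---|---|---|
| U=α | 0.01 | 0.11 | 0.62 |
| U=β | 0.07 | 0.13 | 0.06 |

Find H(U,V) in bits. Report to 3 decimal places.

1.739 bits

H(U,V) = −Σ p(x,y)·log₂ p(x,y) over all 6 cells.
  cell (α,a): −0.01·log₂0.01 = 0.0664
  cell (α,b): −0.11·log₂0.11 = 0.3503
  cell (α,c): −0.62·log₂0.62 = 0.4276
  cell (β,a): −0.07·log₂0.07 = 0.2686
  cell (β,b): −0.13·log₂0.13 = 0.3826
  cell (β,c): −0.06·log₂0.06 = 0.2435
Sum = 1.739 bits.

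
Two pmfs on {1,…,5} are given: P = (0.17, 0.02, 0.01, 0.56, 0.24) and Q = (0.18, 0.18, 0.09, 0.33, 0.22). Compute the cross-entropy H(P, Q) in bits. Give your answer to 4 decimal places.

H(P,Q) = −Σ p·log₂ q.
  −0.17·log₂(0.18) = 0.42057
  −0.02·log₂(0.18) = 0.04948
  −0.01·log₂(0.09) = 0.03474
  −0.56·log₂(0.33) = 0.89570
  −0.24·log₂(0.22) = 0.52426
H(P,Q) = 1.9247 bits.

1.9247 bits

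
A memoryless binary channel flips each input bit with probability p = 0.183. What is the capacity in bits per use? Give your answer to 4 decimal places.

0.3134 bits

Binary symmetric channel: C = 1 − h₂(ε) where h₂ is the binary entropy function.
h₂(0.183) = −0.183·log₂0.183 − 0.817·log₂0.817 = 0.6866.
C = 1 − 0.6866 = 0.3134 bits per channel use.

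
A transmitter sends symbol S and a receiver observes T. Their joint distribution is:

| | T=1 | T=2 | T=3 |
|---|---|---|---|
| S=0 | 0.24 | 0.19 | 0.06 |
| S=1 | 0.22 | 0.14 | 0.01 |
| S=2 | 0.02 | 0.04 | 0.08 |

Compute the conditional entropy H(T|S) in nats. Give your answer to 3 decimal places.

Marginals: p(S) = (0.4900, 0.3700, 0.1400), p(T) = (0.4800, 0.3700, 0.1500).
H(T|S) = Σ p(S) · H(T|S=·).
  S=0: p=0.4900, H(T|S=0) = 0.9741
  S=1: p=0.3700, H(T|S=1) = 0.7744
  S=2: p=0.1400, H(T|S=2) = 0.9557
Weighted sum = 0.898 nats.

0.898 nats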